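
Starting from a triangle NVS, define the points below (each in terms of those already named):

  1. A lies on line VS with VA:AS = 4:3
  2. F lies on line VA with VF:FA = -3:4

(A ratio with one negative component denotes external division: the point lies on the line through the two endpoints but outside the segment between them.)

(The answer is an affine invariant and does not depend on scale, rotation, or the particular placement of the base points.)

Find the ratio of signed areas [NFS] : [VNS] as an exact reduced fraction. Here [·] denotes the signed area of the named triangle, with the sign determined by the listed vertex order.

Choose coordinates N = (0, 0), V = (1, 0), S = (0, 1).
1. A lies on line VS with VA:AS = 4:3 ⇒ A = (3/7, 4/7)
2. F lies on line VA with VF:FA = -3:4 ⇒ F = (19/7, -12/7)
2·[NFS] = 19/7, 2·[VNS] = -1
[NFS]:[VNS] = 19/7:-1 = -19/7

[NFS]:[VNS] = -19/7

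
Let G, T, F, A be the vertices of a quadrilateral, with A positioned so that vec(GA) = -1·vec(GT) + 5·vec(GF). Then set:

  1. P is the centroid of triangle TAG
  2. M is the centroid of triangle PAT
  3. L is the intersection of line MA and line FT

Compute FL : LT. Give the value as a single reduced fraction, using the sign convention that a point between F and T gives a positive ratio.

Choose coordinates G = (0, 0), T = (1, 0), F = (0, 1), A = (-1, 5).
1. P is the centroid of triangle TAG ⇒ P = (0, 5/3)
2. M is the centroid of triangle PAT ⇒ M = (0, 20/9)
3. L is the intersection of line MA and line FT ⇒ L = (11/16, 5/16)
L = F + t·(T−F) with t = 11/16, so FL:LT = t:(1−t) = 11/16:5/16

FL:LT = 11/5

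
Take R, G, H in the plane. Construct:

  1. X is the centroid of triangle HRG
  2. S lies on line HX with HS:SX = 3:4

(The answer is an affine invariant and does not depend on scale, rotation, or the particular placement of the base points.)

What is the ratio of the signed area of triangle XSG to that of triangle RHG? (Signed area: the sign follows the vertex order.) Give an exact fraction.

Set R = (0, 0), G = (1, 0), H = (0, 1); any affine frame gives the same invariant.
1. X is the centroid of triangle HRG ⇒ X = (1/3, 1/3)
2. S lies on line HX with HS:SX = 3:4 ⇒ S = (1/7, 5/7)
2·[XSG] = -4/21, 2·[RHG] = -1
[XSG]:[RHG] = -4/21:-1 = 4/21

[XSG]:[RHG] = 4/21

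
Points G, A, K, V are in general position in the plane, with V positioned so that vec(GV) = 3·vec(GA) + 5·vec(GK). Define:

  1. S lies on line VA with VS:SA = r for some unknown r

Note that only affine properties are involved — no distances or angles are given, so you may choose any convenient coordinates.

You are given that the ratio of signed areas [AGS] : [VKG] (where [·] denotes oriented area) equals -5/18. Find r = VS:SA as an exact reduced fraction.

Work in coordinates with G = (0, 0), A = (1, 0), K = (0, 1), V = (3, 5).
1. With VS:SA = r, write λ = r/(r+1) so S = V + λ·(A−V); S is affine-linear in λ
Every point depending on S is an affine combination of S and λ-independent points, so each such coordinate is linear in λ; the λ² term in each signed area is a multiple of (A−V)×(A−V) = 0, so 2·[AGS] and 2·[VKG] are each linear in λ. Evaluating at λ=0 and λ=1:
  2·[AGS] = 5·λ − 5,   2·[VKG] = 3
So [AGS]:[VKG] = (5·λ − 5) / (3). Setting this equal to -5/18:
  5·λ − 5 = -5/18·(3)  ⇒  λ = 5/6
Then r = λ/(1−λ) = (5/6)/(1/6) = 5. Check: with r = 5, S = (4/3, 5/6) and [AGS]:[VKG] = -5/18 as required.

r = 5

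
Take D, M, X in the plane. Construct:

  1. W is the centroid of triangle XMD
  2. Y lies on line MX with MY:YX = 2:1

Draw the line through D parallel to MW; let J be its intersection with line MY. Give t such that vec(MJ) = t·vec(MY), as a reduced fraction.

Assign D = (0, 0), M = (1, 0), X = (0, 1) — the answer is frame-independent, so this choice is without loss of generality.
1. W is the centroid of triangle XMD ⇒ W = (1/3, 1/3)
2. Y lies on line MX with MY:YX = 2:1 ⇒ Y = (1/3, 2/3)
through D parallel to MW: direction (-2/3, 1/3); meets MY at J = (2, -1)
J = M + t·(Y−M) with t = -3/2

t = -3/2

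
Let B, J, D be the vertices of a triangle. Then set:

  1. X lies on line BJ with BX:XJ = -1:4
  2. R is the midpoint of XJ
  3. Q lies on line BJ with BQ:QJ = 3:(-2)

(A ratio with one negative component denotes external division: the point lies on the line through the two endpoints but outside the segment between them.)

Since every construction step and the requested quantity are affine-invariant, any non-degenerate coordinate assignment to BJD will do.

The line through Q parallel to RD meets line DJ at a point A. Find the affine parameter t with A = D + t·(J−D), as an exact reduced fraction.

t = 4

Set B = (0, 0), J = (1, 0), D = (0, 1); any affine frame gives the same invariant.
1. X lies on line BJ with BX:XJ = -1:4 ⇒ X = (-1/3, 0)
2. R is the midpoint of XJ ⇒ R = (1/3, 0)
3. Q lies on line BJ with BQ:QJ = 3:(-2) ⇒ Q = (3, 0)
through Q parallel to RD: direction (-1/3, 1); meets DJ at A = (4, -3)
A = D + t·(J−D) with t = 4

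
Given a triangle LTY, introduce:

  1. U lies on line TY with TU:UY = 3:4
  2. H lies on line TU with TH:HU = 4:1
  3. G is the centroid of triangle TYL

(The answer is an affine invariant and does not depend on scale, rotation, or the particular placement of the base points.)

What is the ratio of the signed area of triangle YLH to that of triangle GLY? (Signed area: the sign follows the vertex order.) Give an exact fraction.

Assign L = (0, 0), T = (1, 0), Y = (0, 1) — the answer is frame-independent, so this choice is without loss of generality.
1. U lies on line TY with TU:UY = 3:4 ⇒ U = (4/7, 3/7)
2. H lies on line TU with TH:HU = 4:1 ⇒ H = (23/35, 12/35)
3. G is the centroid of triangle TYL ⇒ G = (1/3, 1/3)
2·[YLH] = 23/35, 2·[GLY] = -1/3
[YLH]:[GLY] = 23/35:-1/3 = -69/35

[YLH]:[GLY] = -69/35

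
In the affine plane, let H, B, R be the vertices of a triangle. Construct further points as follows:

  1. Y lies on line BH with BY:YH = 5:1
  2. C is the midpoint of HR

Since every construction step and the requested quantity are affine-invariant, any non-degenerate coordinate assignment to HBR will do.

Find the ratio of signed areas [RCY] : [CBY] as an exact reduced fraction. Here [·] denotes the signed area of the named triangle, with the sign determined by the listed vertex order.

Assign H = (0, 0), B = (1, 0), R = (0, 1) — the answer is frame-independent, so this choice is without loss of generality.
1. Y lies on line BH with BY:YH = 5:1 ⇒ Y = (1/6, 0)
2. C is the midpoint of HR ⇒ C = (0, 1/2)
2·[RCY] = 1/12, 2·[CBY] = -5/12
[RCY]:[CBY] = 1/12:-5/12 = -1/5

[RCY]:[CBY] = -1/5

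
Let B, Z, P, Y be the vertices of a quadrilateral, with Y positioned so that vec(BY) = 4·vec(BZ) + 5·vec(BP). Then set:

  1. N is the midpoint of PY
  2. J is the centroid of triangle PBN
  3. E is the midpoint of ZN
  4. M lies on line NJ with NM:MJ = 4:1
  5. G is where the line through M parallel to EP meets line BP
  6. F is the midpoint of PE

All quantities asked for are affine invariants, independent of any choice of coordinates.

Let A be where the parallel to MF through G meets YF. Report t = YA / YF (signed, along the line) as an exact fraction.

t = 337/225

Choose coordinates B = (0, 0), Z = (1, 0), P = (0, 1), Y = (4, 5).
1. N is the midpoint of PY ⇒ N = (2, 3)
2. J is the centroid of triangle PBN ⇒ J = (2/3, 4/3)
3. E is the midpoint of ZN ⇒ E = (3/2, 3/2)
4. M lies on line NJ with NM:MJ = 4:1 ⇒ M = (14/15, 5/3)
5. G is where the line through M parallel to EP meets line BP ⇒ G = (0, 61/45)
6. F is the midpoint of PE ⇒ F = (3/4, 5/4)
through G parallel to MF: direction (-11/60, -5/12); meets YF at A = (-781/900, -37/60)
A = Y + t·(F−Y) with t = 337/225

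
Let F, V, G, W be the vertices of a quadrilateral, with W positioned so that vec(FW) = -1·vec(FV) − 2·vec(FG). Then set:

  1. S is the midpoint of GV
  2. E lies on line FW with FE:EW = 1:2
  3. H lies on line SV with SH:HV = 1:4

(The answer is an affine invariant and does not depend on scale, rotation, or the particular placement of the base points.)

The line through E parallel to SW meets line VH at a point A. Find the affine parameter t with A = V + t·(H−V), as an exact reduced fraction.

t = 35/24

Assign F = (0, 0), V = (1, 0), G = (0, 1), W = (-1, -2) — the answer is frame-independent, so this choice is without loss of generality.
1. S is the midpoint of GV ⇒ S = (1/2, 1/2)
2. E lies on line FW with FE:EW = 1:2 ⇒ E = (-1/3, -2/3)
3. H lies on line SV with SH:HV = 1:4 ⇒ H = (3/5, 2/5)
through E parallel to SW: direction (-3/2, -5/2); meets VH at A = (5/12, 7/12)
A = V + t·(H−V) with t = 35/24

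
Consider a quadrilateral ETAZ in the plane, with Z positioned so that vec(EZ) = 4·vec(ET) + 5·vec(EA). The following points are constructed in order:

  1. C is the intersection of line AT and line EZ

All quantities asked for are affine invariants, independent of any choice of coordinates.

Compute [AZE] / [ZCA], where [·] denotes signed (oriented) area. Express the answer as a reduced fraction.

[AZE]:[ZCA] = 9/8

Assign E = (0, 0), T = (1, 0), A = (0, 1), Z = (4, 5) — the answer is frame-independent, so this choice is without loss of generality.
1. C is the intersection of line AT and line EZ ⇒ C = (4/9, 5/9)
2·[AZE] = -4, 2·[ZCA] = -32/9
[AZE]:[ZCA] = -4:-32/9 = 9/8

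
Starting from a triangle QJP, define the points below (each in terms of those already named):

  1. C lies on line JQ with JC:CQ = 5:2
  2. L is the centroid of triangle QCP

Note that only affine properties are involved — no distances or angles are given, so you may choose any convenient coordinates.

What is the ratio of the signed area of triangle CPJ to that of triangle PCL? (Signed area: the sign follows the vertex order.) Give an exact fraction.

[CPJ]:[PCL] = 15/2

Set Q = (0, 0), J = (1, 0), P = (0, 1); any affine frame gives the same invariant.
1. C lies on line JQ with JC:CQ = 5:2 ⇒ C = (2/7, 0)
2. L is the centroid of triangle QCP ⇒ L = (2/21, 1/3)
2·[CPJ] = -5/7, 2·[PCL] = -2/21
[CPJ]:[PCL] = -5/7:-2/21 = 15/2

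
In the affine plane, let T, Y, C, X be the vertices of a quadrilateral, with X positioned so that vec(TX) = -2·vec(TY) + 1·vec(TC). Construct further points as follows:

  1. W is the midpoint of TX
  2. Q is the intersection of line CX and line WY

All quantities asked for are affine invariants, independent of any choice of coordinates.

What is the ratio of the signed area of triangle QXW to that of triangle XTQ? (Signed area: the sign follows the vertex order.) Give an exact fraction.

[QXW]:[XTQ] = 1/2

Assign T = (0, 0), Y = (1, 0), C = (0, 1), X = (-2, 1) — the answer is frame-independent, so this choice is without loss of generality.
1. W is the midpoint of TX ⇒ W = (-1, 1/2)
2. Q is the intersection of line CX and line WY ⇒ Q = (-3, 1)
2·[QXW] = -1/2, 2·[XTQ] = -1
[QXW]:[XTQ] = -1/2:-1 = 1/2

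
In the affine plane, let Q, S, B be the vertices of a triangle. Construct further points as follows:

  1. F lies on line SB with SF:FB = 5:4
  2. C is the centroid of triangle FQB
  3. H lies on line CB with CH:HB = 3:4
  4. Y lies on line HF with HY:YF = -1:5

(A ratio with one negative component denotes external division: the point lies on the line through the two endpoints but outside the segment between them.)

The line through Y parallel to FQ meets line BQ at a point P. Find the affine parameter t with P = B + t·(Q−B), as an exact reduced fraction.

Set Q = (0, 0), S = (1, 0), B = (0, 1); any affine frame gives the same invariant.
1. F lies on line SB with SF:FB = 5:4 ⇒ F = (4/9, 5/9)
2. C is the centroid of triangle FQB ⇒ C = (4/27, 14/27)
3. H lies on line CB with CH:HB = 3:4 ⇒ H = (16/189, 137/189)
4. Y lies on line HF with HY:YF = -1:5 ⇒ Y = (-1/189, 145/189)
through Y parallel to FQ: direction (-4/9, -5/9); meets BQ at P = (0, 65/84)
P = B + t·(Q−B) with t = 19/84

t = 19/84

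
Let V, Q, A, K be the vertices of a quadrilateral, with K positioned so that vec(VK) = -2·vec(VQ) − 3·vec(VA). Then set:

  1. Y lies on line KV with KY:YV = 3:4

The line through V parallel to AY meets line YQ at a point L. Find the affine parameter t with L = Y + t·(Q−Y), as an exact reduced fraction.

t = 8/27

Set V = (0, 0), Q = (1, 0), A = (0, 1), K = (-2, -3); any affine frame gives the same invariant.
1. Y lies on line KV with KY:YV = 3:4 ⇒ Y = (-8/7, -12/7)
through V parallel to AY: direction (-8/7, -19/7); meets YQ at L = (-32/63, -76/63)
L = Y + t·(Q−Y) with t = 8/27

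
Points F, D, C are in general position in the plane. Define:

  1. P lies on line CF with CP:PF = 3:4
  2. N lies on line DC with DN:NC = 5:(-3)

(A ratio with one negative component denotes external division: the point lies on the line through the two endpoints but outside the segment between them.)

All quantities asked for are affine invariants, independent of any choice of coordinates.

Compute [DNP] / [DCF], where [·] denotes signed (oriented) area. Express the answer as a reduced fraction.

Work in coordinates with F = (0, 0), D = (1, 0), C = (0, 1).
1. P lies on line CF with CP:PF = 3:4 ⇒ P = (0, 4/7)
2. N lies on line DC with DN:NC = 5:(-3) ⇒ N = (-3/2, 5/2)
2·[DNP] = 15/14, 2·[DCF] = 1
[DNP]:[DCF] = 15/14:1 = 15/14

[DNP]:[DCF] = 15/14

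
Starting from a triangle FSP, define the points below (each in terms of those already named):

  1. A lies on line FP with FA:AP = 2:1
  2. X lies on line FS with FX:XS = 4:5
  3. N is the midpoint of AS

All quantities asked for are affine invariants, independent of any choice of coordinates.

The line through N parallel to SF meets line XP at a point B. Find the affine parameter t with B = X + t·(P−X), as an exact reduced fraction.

Choose coordinates F = (0, 0), S = (1, 0), P = (0, 1).
1. A lies on line FP with FA:AP = 2:1 ⇒ A = (0, 2/3)
2. X lies on line FS with FX:XS = 4:5 ⇒ X = (4/9, 0)
3. N is the midpoint of AS ⇒ N = (1/2, 1/3)
through N parallel to SF: direction (-1, 0); meets XP at B = (8/27, 1/3)
B = X + t·(P−X) with t = 1/3

t = 1/3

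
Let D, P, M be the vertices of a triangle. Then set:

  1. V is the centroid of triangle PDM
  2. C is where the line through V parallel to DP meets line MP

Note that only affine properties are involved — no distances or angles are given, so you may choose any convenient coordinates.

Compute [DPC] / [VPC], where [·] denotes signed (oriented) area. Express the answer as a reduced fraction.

[DPC]:[VPC] = 3

Choose coordinates D = (0, 0), P = (1, 0), M = (0, 1).
1. V is the centroid of triangle PDM ⇒ V = (1/3, 1/3)
2. C is where the line through V parallel to DP meets line MP ⇒ C = (2/3, 1/3)
2·[DPC] = 1/3, 2·[VPC] = 1/9
[DPC]:[VPC] = 1/3:1/9 = 3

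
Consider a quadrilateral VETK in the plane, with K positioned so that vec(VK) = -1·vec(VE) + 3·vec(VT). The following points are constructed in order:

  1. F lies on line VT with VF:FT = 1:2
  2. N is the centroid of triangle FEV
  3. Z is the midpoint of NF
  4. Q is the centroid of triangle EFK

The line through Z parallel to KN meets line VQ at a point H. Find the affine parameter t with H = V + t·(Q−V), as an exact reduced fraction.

Work in coordinates with V = (0, 0), E = (1, 0), T = (0, 1), K = (-1, 3).
1. F lies on line VT with VF:FT = 1:2 ⇒ F = (0, 1/3)
2. N is the centroid of triangle FEV ⇒ N = (1/3, 1/9)
3. Z is the midpoint of NF ⇒ Z = (1/6, 2/9)
4. Q is the centroid of triangle EFK ⇒ Q = (0, 10/9)
through Z parallel to KN: direction (4/3, -26/9); meets VQ at H = (0, 7/12)
H = V + t·(Q−V) with t = 21/40

t = 21/40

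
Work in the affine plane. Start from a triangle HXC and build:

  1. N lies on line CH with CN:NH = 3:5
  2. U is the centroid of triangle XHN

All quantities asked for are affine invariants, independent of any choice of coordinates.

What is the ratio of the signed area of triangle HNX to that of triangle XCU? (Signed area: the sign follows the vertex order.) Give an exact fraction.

[HNX]:[XCU] = -15/11

Set H = (0, 0), X = (1, 0), C = (0, 1); any affine frame gives the same invariant.
1. N lies on line CH with CN:NH = 3:5 ⇒ N = (0, 5/8)
2. U is the centroid of triangle XHN ⇒ U = (1/3, 5/24)
2·[HNX] = -5/8, 2·[XCU] = 11/24
[HNX]:[XCU] = -5/8:11/24 = -15/11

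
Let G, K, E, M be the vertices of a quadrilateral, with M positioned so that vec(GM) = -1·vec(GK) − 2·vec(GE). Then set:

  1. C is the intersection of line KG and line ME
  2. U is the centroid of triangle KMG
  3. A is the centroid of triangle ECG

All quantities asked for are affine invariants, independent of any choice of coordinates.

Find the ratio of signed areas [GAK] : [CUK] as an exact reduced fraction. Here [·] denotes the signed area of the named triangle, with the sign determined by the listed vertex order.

Choose coordinates G = (0, 0), K = (1, 0), E = (0, 1), M = (-1, -2).
1. C is the intersection of line KG and line ME ⇒ C = (-1/3, 0)
2. U is the centroid of triangle KMG ⇒ U = (0, -2/3)
3. A is the centroid of triangle ECG ⇒ A = (-1/9, 1/3)
2·[GAK] = -1/3, 2·[CUK] = 8/9
[GAK]:[CUK] = -1/3:8/9 = -3/8

[GAK]:[CUK] = -3/8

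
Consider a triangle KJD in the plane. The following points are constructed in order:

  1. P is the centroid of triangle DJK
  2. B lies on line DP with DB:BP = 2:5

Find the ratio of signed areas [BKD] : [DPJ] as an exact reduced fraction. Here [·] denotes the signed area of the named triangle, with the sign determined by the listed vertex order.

[BKD]:[DPJ] = -2/7

Work in coordinates with K = (0, 0), J = (1, 0), D = (0, 1).
1. P is the centroid of triangle DJK ⇒ P = (1/3, 1/3)
2. B lies on line DP with DB:BP = 2:5 ⇒ B = (2/21, 17/21)
2·[BKD] = -2/21, 2·[DPJ] = 1/3
[BKD]:[DPJ] = -2/21:1/3 = -2/7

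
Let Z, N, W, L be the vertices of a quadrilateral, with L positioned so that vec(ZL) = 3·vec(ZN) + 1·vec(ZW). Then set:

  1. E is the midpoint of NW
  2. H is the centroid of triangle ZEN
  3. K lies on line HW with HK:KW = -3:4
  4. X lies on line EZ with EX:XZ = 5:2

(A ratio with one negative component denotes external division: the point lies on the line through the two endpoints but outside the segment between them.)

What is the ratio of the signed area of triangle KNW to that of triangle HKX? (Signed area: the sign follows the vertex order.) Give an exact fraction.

[KNW]:[HKX] = -56/39

Work in coordinates with Z = (0, 0), N = (1, 0), W = (0, 1), L = (3, 1).
1. E is the midpoint of NW ⇒ E = (1/2, 1/2)
2. H is the centroid of triangle ZEN ⇒ H = (1/2, 1/6)
3. K lies on line HW with HK:KW = -3:4 ⇒ K = (2, -7/3)
4. X lies on line EZ with EX:XZ = 5:2 ⇒ X = (1/7, 1/7)
2·[KNW] = 4/3, 2·[HKX] = -13/14
[KNW]:[HKX] = 4/3:-13/14 = -56/39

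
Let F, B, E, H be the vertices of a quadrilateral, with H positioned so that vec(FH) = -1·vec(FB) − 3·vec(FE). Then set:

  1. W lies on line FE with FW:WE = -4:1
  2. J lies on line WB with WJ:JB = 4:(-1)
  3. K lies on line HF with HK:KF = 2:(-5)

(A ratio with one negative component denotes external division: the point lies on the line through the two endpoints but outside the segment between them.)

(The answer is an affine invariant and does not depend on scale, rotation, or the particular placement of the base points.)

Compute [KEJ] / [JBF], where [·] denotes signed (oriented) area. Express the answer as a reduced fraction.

Work in coordinates with F = (0, 0), B = (1, 0), E = (0, 1), H = (-1, -3).
1. W lies on line FE with FW:WE = -4:1 ⇒ W = (0, 4/3)
2. J lies on line WB with WJ:JB = 4:(-1) ⇒ J = (4/3, -4/9)
3. K lies on line HF with HK:KF = 2:(-5) ⇒ K = (-5/3, -5)
2·[KEJ] = -281/27, 2·[JBF] = 4/9
[KEJ]:[JBF] = -281/27:4/9 = -281/12

[KEJ]:[JBF] = -281/12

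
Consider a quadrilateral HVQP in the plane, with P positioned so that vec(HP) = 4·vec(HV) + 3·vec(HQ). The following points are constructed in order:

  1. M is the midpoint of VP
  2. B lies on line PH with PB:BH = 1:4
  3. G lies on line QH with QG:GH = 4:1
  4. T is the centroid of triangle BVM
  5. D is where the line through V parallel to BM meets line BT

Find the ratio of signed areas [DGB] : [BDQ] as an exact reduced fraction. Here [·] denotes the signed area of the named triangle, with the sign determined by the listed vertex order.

Work in coordinates with H = (0, 0), V = (1, 0), Q = (0, 1), P = (4, 3).
1. M is the midpoint of VP ⇒ M = (5/2, 3/2)
2. B lies on line PH with PB:BH = 1:4 ⇒ B = (16/5, 12/5)
3. G lies on line QH with QG:GH = 4:1 ⇒ G = (0, 1/5)
4. T is the centroid of triangle BVM ⇒ T = (67/30, 13/10)
5. D is where the line through V parallel to BM meets line BT ⇒ D = (3/10, -9/10)
2·[DGB] = -209/50, 2·[BDQ] = -13/2
[DGB]:[BDQ] = -209/50:-13/2 = 209/325

[DGB]:[BDQ] = 209/325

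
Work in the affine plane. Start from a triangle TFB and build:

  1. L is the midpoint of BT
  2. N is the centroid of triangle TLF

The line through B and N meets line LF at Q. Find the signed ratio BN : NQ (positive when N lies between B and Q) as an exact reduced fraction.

BN:NQ = -4

Set T = (0, 0), F = (1, 0), B = (0, 1); any affine frame gives the same invariant.
1. L is the midpoint of BT ⇒ L = (0, 1/2)
2. N is the centroid of triangle TLF ⇒ N = (1/3, 1/6)
line BN meets LF at Q = (1/4, 3/8)
N = B + t·(Q−B) with t = 4/3, so BN:NQ = 4/3:-1/3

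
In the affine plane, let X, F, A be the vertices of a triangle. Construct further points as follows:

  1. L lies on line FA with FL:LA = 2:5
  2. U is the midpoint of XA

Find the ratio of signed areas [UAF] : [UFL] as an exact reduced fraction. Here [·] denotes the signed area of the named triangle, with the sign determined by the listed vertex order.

Set X = (0, 0), F = (1, 0), A = (0, 1); any affine frame gives the same invariant.
1. L lies on line FA with FL:LA = 2:5 ⇒ L = (5/7, 2/7)
2. U is the midpoint of XA ⇒ U = (0, 1/2)
2·[UAF] = -1/2, 2·[UFL] = 1/7
[UAF]:[UFL] = -1/2:1/7 = -7/2

[UAF]:[UFL] = -7/2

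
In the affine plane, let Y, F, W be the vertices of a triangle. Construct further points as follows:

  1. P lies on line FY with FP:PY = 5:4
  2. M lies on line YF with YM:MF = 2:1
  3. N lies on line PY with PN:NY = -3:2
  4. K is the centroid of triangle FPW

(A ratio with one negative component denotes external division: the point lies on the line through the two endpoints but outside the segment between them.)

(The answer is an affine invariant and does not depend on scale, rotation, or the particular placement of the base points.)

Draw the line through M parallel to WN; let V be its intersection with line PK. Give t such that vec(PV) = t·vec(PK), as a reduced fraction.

Work in coordinates with Y = (0, 0), F = (1, 0), W = (0, 1).
1. P lies on line FY with FP:PY = 5:4 ⇒ P = (4/9, 0)
2. M lies on line YF with YM:MF = 2:1 ⇒ M = (2/3, 0)
3. N lies on line PY with PN:NY = -3:2 ⇒ N = (-8/9, 0)
4. K is the centroid of triangle FPW ⇒ K = (13/27, 1/3)
through M parallel to WN: direction (-8/9, -1); meets PK at V = (26/63, -2/7)
V = P + t·(K−P) with t = -6/7

t = -6/7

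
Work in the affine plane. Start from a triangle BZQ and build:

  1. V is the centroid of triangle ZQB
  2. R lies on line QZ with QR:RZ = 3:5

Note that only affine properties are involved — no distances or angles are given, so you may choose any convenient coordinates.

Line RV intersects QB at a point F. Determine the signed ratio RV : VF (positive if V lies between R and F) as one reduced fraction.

RV:VF = 1/8

Choose coordinates B = (0, 0), Z = (1, 0), Q = (0, 1).
1. V is the centroid of triangle ZQB ⇒ V = (1/3, 1/3)
2. R lies on line QZ with QR:RZ = 3:5 ⇒ R = (3/8, 5/8)
line RV meets QB at F = (0, -2)
V = R + t·(F−R) with t = 1/9, so RV:VF = 1/9:8/9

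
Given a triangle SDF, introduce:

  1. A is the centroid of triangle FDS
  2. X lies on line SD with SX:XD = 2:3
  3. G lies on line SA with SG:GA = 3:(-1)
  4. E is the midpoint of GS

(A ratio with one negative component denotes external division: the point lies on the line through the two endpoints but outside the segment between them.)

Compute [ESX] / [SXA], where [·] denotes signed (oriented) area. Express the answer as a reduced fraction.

[ESX]:[SXA] = 3/4

Set S = (0, 0), D = (1, 0), F = (0, 1); any affine frame gives the same invariant.
1. A is the centroid of triangle FDS ⇒ A = (1/3, 1/3)
2. X lies on line SD with SX:XD = 2:3 ⇒ X = (2/5, 0)
3. G lies on line SA with SG:GA = 3:(-1) ⇒ G = (1/2, 1/2)
4. E is the midpoint of GS ⇒ E = (1/4, 1/4)
2·[ESX] = 1/10, 2·[SXA] = 2/15
[ESX]:[SXA] = 1/10:2/15 = 3/4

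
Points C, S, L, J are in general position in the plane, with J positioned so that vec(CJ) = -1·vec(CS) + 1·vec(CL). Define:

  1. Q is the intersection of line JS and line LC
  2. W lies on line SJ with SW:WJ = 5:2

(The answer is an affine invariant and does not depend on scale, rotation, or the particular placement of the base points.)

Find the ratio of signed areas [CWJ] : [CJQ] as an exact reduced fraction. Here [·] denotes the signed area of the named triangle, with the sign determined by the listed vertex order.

[CWJ]:[CJQ] = -4/7

Work in coordinates with C = (0, 0), S = (1, 0), L = (0, 1), J = (-1, 1).
1. Q is the intersection of line JS and line LC ⇒ Q = (0, 1/2)
2. W lies on line SJ with SW:WJ = 5:2 ⇒ W = (-3/7, 5/7)
2·[CWJ] = 2/7, 2·[CJQ] = -1/2
[CWJ]:[CJQ] = 2/7:-1/2 = -4/7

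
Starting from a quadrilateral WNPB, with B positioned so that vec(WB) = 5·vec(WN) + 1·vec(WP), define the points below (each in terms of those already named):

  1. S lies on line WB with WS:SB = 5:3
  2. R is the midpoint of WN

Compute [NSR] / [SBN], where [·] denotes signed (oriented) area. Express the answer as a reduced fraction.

Choose coordinates W = (0, 0), N = (1, 0), P = (0, 1), B = (5, 1).
1. S lies on line WB with WS:SB = 5:3 ⇒ S = (25/8, 5/8)
2. R is the midpoint of WN ⇒ R = (1/2, 0)
2·[NSR] = 5/16, 2·[SBN] = -3/8
[NSR]:[SBN] = 5/16:-3/8 = -5/6

[NSR]:[SBN] = -5/6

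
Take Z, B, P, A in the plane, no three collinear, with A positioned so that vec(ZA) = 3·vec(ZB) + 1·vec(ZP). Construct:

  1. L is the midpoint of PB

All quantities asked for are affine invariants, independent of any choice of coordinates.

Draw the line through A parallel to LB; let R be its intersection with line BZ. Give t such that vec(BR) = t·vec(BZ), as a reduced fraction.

t = -3

Choose coordinates Z = (0, 0), B = (1, 0), P = (0, 1), A = (3, 1).
1. L is the midpoint of PB ⇒ L = (1/2, 1/2)
through A parallel to LB: direction (1/2, -1/2); meets BZ at R = (4, 0)
R = B + t·(Z−B) with t = -3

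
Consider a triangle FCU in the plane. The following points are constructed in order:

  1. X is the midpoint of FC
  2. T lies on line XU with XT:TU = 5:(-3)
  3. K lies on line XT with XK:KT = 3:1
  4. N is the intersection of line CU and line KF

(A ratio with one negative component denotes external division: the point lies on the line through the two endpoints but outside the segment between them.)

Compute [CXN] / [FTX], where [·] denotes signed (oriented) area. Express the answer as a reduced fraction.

[CXN]:[FTX] = 12/23

Set F = (0, 0), C = (1, 0), U = (0, 1); any affine frame gives the same invariant.
1. X is the midpoint of FC ⇒ X = (1/2, 0)
2. T lies on line XU with XT:TU = 5:(-3) ⇒ T = (-3/4, 5/2)
3. K lies on line XT with XK:KT = 3:1 ⇒ K = (-7/16, 15/8)
4. N is the intersection of line CU and line KF ⇒ N = (-7/23, 30/23)
2·[CXN] = -15/23, 2·[FTX] = -5/4
[CXN]:[FTX] = -15/23:-5/4 = 12/23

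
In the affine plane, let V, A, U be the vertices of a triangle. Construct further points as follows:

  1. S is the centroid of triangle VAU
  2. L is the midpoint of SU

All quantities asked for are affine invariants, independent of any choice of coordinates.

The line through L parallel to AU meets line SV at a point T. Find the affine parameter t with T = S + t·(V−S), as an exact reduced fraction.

Assign V = (0, 0), A = (1, 0), U = (0, 1) — the answer is frame-independent, so this choice is without loss of generality.
1. S is the centroid of triangle VAU ⇒ S = (1/3, 1/3)
2. L is the midpoint of SU ⇒ L = (1/6, 2/3)
through L parallel to AU: direction (-1, 1); meets SV at T = (5/12, 5/12)
T = S + t·(V−S) with t = -1/4

t = -1/4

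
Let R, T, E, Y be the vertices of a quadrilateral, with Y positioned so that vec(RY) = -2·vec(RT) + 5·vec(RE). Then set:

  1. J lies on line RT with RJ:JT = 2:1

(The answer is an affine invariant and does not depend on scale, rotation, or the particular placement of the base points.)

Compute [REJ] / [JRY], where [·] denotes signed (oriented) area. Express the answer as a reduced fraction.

Choose coordinates R = (0, 0), T = (1, 0), E = (0, 1), Y = (-2, 5).
1. J lies on line RT with RJ:JT = 2:1 ⇒ J = (2/3, 0)
2·[REJ] = -2/3, 2·[JRY] = -10/3
[REJ]:[JRY] = -2/3:-10/3 = 1/5

[REJ]:[JRY] = 1/5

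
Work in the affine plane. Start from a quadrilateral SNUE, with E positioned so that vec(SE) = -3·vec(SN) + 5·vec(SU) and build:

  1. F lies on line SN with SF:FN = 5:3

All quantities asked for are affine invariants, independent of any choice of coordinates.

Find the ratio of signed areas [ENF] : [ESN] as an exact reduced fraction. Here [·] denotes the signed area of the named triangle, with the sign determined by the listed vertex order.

[ENF]:[ESN] = -3/8

Assign S = (0, 0), N = (1, 0), U = (0, 1), E = (-3, 5) — the answer is frame-independent, so this choice is without loss of generality.
1. F lies on line SN with SF:FN = 5:3 ⇒ F = (5/8, 0)
2·[ENF] = -15/8, 2·[ESN] = 5
[ENF]:[ESN] = -15/8:5 = -3/8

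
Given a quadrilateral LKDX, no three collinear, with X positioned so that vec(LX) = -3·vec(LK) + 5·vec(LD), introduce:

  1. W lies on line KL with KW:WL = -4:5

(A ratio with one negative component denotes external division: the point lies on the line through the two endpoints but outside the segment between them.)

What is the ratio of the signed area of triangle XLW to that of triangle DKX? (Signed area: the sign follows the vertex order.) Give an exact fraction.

Work in coordinates with L = (0, 0), K = (1, 0), D = (0, 1), X = (-3, 5).
1. W lies on line KL with KW:WL = -4:5 ⇒ W = (5, 0)
2·[XLW] = 25, 2·[DKX] = 1
[XLW]:[DKX] = 25:1 = 25

[XLW]:[DKX] = 25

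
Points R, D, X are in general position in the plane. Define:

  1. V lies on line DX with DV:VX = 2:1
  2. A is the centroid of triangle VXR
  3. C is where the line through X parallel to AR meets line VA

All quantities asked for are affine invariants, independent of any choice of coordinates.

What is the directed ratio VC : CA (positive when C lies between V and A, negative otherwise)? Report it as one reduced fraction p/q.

Assign R = (0, 0), D = (1, 0), X = (0, 1) — the answer is frame-independent, so this choice is without loss of generality.
1. V lies on line DX with DV:VX = 2:1 ⇒ V = (1/3, 2/3)
2. A is the centroid of triangle VXR ⇒ A = (1/9, 5/9)
3. C is where the line through X parallel to AR meets line VA ⇒ C = (-1/9, 4/9)
C = V + t·(A−V) with t = 2, so VC:CA = t:(1−t) = 2:-1

VC:CA = -2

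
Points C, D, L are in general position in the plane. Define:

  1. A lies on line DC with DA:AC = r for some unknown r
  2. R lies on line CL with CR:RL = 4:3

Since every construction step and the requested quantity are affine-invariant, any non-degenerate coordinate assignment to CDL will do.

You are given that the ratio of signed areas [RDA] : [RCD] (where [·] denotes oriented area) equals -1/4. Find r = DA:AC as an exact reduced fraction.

r = 1/3

Choose coordinates C = (0, 0), D = (1, 0), L = (0, 1).
1. With DA:AC = r, write λ = r/(r+1) so A = D + λ·(C−D); A is affine-linear in λ
2. R lies on line CL with CR:RL = 4:3 ⇒ R = (0, 4/7)
Every point depending on A is an affine combination of A and λ-independent points, so each such coordinate is linear in λ; the λ² term in each signed area is a multiple of (C−D)×(C−D) = 0, so 2·[RDA] and 2·[RCD] are each linear in λ. Evaluating at λ=0 and λ=1:
  2·[RDA] = -4/7·λ,   2·[RCD] = 4/7
So [RDA]:[RCD] = (-4/7·λ) / (4/7). Setting this equal to -1/4:
  -4/7·λ = -1/4·(4/7)  ⇒  λ = 1/4
Then r = λ/(1−λ) = (1/4)/(3/4) = 1/3. Check: with r = 1/3, A = (3/4, 0) and [RDA]:[RCD] = -1/4 as required.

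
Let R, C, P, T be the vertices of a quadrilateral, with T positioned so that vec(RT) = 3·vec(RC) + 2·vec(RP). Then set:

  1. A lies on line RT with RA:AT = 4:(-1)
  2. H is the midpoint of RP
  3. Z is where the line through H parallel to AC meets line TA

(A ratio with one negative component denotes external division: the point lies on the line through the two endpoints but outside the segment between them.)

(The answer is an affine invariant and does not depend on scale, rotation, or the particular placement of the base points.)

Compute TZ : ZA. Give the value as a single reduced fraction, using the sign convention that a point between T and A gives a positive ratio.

TZ:ZA = -21/25

Assign R = (0, 0), C = (1, 0), P = (0, 1), T = (3, 2) — the answer is frame-independent, so this choice is without loss of generality.
1. A lies on line RT with RA:AT = 4:(-1) ⇒ A = (4, 8/3)
2. H is the midpoint of RP ⇒ H = (0, 1/2)
3. Z is where the line through H parallel to AC meets line TA ⇒ Z = (-9/4, -3/2)
Z = T + t·(A−T) with t = -21/4, so TZ:ZA = t:(1−t) = -21/4:25/4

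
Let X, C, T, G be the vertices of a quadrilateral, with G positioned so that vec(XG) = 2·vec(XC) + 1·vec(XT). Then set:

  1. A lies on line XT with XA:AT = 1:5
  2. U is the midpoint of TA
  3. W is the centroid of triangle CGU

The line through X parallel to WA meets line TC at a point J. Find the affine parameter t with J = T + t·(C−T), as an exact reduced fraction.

t = 36/49

Set X = (0, 0), C = (1, 0), T = (0, 1), G = (2, 1); any affine frame gives the same invariant.
1. A lies on line XT with XA:AT = 1:5 ⇒ A = (0, 1/6)
2. U is the midpoint of TA ⇒ U = (0, 7/12)
3. W is the centroid of triangle CGU ⇒ W = (1, 19/36)
through X parallel to WA: direction (-1, -13/36); meets TC at J = (36/49, 13/49)
J = T + t·(C−T) with t = 36/49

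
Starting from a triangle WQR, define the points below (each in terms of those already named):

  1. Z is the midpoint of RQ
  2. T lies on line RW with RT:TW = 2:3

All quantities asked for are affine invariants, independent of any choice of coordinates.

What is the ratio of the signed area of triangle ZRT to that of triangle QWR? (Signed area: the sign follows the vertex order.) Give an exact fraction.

Work in coordinates with W = (0, 0), Q = (1, 0), R = (0, 1).
1. Z is the midpoint of RQ ⇒ Z = (1/2, 1/2)
2. T lies on line RW with RT:TW = 2:3 ⇒ T = (0, 3/5)
2·[ZRT] = 1/5, 2·[QWR] = -1
[ZRT]:[QWR] = 1/5:-1 = -1/5

[ZRT]:[QWR] = -1/5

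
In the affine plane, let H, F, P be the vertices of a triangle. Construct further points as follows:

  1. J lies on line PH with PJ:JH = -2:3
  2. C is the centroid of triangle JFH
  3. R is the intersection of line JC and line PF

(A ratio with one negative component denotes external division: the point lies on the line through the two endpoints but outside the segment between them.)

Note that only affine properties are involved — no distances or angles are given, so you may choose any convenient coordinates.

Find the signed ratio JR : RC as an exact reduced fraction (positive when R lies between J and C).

Assign H = (0, 0), F = (1, 0), P = (0, 1) — the answer is frame-independent, so this choice is without loss of generality.
1. J lies on line PH with PJ:JH = -2:3 ⇒ J = (0, 3)
2. C is the centroid of triangle JFH ⇒ C = (1/3, 1)
3. R is the intersection of line JC and line PF ⇒ R = (2/5, 3/5)
R = J + t·(C−J) with t = 6/5, so JR:RC = t:(1−t) = 6/5:-1/5

JR:RC = -6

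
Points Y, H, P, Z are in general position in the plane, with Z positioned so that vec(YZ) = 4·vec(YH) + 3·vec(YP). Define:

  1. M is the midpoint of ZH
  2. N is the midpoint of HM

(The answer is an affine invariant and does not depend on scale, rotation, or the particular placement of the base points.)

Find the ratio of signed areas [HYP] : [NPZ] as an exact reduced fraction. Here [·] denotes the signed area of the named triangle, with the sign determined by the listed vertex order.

[HYP]:[NPZ] = 2/9

Set Y = (0, 0), H = (1, 0), P = (0, 1), Z = (4, 3); any affine frame gives the same invariant.
1. M is the midpoint of ZH ⇒ M = (5/2, 3/2)
2. N is the midpoint of HM ⇒ N = (7/4, 3/4)
2·[HYP] = -1, 2·[NPZ] = -9/2
[HYP]:[NPZ] = -1:-9/2 = 2/9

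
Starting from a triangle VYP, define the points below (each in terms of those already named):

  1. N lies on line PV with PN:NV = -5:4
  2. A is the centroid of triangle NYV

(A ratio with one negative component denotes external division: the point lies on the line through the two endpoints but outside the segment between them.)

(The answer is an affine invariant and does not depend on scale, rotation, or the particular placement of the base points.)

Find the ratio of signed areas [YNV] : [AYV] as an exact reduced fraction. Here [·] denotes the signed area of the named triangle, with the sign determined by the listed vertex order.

Set V = (0, 0), Y = (1, 0), P = (0, 1); any affine frame gives the same invariant.
1. N lies on line PV with PN:NV = -5:4 ⇒ N = (0, -4)
2. A is the centroid of triangle NYV ⇒ A = (1/3, -4/3)
2·[YNV] = -4, 2·[AYV] = 4/3
[YNV]:[AYV] = -4:4/3 = -3

[YNV]:[AYV] = -3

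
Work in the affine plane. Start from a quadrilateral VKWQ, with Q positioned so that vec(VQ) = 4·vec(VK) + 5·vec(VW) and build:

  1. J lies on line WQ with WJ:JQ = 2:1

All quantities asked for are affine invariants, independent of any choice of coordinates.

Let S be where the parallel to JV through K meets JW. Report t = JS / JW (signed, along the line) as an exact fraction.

Work in coordinates with V = (0, 0), K = (1, 0), W = (0, 1), Q = (4, 5).
1. J lies on line WQ with WJ:JQ = 2:1 ⇒ J = (8/3, 11/3)
through K parallel to JV: direction (-8/3, -11/3); meets JW at S = (19/3, 22/3)
S = J + t·(W−J) with t = -11/8

t = -11/8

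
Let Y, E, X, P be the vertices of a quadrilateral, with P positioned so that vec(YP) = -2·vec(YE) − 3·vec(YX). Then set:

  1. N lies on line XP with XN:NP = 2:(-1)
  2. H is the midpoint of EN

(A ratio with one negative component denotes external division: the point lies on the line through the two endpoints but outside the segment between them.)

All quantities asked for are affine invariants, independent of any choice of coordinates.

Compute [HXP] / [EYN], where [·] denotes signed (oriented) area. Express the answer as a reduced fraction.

[HXP]:[EYN] = 3/7

Set Y = (0, 0), E = (1, 0), X = (0, 1), P = (-2, -3); any affine frame gives the same invariant.
1. N lies on line XP with XN:NP = 2:(-1) ⇒ N = (-4, -7)
2. H is the midpoint of EN ⇒ H = (-3/2, -7/2)
2·[HXP] = 3, 2·[EYN] = 7
[HXP]:[EYN] = 3:7 = 3/7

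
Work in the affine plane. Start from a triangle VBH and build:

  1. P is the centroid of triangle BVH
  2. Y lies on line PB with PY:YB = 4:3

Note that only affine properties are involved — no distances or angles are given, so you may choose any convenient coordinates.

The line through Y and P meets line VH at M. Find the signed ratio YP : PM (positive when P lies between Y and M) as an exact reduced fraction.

Choose coordinates V = (0, 0), B = (1, 0), H = (0, 1).
1. P is the centroid of triangle BVH ⇒ P = (1/3, 1/3)
2. Y lies on line PB with PY:YB = 4:3 ⇒ Y = (5/7, 1/7)
line YP meets VH at M = (0, 1/2)
P = Y + t·(M−Y) with t = 8/15, so YP:PM = 8/15:7/15

YP:PM = 8/7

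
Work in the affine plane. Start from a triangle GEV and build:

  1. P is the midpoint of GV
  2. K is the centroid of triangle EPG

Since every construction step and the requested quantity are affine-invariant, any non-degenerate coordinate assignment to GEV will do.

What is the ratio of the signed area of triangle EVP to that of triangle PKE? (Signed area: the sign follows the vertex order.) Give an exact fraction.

Set G = (0, 0), E = (1, 0), V = (0, 1); any affine frame gives the same invariant.
1. P is the midpoint of GV ⇒ P = (0, 1/2)
2. K is the centroid of triangle EPG ⇒ K = (1/3, 1/6)
2·[EVP] = 1/2, 2·[PKE] = 1/6
[EVP]:[PKE] = 1/2:1/6 = 3

[EVP]:[PKE] = 3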